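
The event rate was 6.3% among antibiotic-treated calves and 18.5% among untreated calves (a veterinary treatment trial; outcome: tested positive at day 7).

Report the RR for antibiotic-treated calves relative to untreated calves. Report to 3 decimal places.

RR = 0.0630 / 0.1850 = 0.341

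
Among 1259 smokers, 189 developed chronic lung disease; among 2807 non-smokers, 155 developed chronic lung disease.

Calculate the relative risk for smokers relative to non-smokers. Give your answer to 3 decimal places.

RR = 2.719

risk, smokers = 189/1259 = 0.1501
risk, non-smokers = 155/2807 = 0.0552
RR = 0.1501 / 0.0552 = 2.719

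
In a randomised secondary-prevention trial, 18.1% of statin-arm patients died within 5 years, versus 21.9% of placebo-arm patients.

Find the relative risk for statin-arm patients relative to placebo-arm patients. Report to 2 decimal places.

RR = 0.1810 / 0.2190 = 0.83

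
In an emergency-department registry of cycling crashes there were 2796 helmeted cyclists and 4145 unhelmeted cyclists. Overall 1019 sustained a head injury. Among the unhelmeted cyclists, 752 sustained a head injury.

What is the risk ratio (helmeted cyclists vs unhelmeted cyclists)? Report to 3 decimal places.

RR: 0.526

helmeted cyclists with the outcome: 1019 − 752 = 267
helmeted cyclists without the outcome: 2796 − 267 = 2529
unhelmeted cyclists without the outcome: 4145 − 752 = 3393
risk, helmeted cyclists = 267/2796 = 0.0955
risk, unhelmeted cyclists = 752/4145 = 0.1814
RR = 0.0955 / 0.1814 = 0.526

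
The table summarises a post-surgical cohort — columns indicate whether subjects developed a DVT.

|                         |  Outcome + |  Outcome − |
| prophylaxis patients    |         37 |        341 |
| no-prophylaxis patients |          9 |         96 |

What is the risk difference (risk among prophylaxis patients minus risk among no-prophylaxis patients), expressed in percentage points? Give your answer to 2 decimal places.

risk, prophylaxis patients = 37/378 = 0.0979
risk, no-prophylaxis patients = 9/105 = 0.0857
risk difference = 0.0979 − 0.0857 = 0.0122 → 1.22 percentage points

RD = 1.22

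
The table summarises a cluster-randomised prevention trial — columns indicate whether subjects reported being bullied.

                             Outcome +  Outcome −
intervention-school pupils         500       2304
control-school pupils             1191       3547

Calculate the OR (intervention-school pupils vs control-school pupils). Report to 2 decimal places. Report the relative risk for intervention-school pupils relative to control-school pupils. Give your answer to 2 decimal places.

odds, intervention-school pupils = 500/2304 = 0.2170
odds, control-school pupils = 1191/3547 = 0.3358
OR = 0.2170 / 0.3358 = 0.65
risk, intervention-school pupils = 500/2804 = 0.1783
risk, control-school pupils = 1191/4738 = 0.2514
RR = 0.1783 / 0.2514 = 0.71

OR = 0.65; RR = 0.71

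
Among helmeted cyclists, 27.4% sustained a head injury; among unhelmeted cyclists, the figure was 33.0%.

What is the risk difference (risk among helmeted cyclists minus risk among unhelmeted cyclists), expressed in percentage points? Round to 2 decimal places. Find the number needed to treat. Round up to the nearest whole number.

RD = -5.60; NNT = 18

risk difference = 0.2740 − 0.3300 = -0.0560 → -5.60 percentage points
absolute risk difference = 0.056000
1 / 0.056000 = 17.857 → round up → 18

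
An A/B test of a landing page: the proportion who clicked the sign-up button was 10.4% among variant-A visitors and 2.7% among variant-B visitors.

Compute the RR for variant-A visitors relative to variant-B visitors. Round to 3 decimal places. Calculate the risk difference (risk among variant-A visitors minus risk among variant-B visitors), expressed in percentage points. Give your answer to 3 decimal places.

RR = 0.10400 / 0.02700 = 3.852
risk difference = 0.10400 − 0.02700 = 0.07700 → 7.700 percentage points

RR = 3.852; RD = 7.700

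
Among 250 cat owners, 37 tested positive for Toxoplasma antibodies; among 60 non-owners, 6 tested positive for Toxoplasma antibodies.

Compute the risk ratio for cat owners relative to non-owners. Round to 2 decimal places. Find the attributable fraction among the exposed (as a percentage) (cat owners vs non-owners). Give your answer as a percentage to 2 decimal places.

risk, cat owners = 37/250 = 0.1480
risk, non-owners = 6/60 = 0.1000
RR = 0.1480 / 0.1000 = 1.48
AR% = (0.1480 − 0.1000) / 0.1480 = 0.3243 → 32.43%

RR = 1.48; AR% = 32.43%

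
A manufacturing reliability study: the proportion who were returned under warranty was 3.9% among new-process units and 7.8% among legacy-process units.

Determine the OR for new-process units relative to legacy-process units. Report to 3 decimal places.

odds, new-process units = 0.03900/0.96100 = 0.04058
odds, legacy-process units = 0.07800/0.92200 = 0.08460
OR = 0.04058 / 0.08460 = 0.480

0.480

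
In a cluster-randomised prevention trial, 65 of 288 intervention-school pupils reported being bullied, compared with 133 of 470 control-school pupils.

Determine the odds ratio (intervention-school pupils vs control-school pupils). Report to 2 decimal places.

OR = (65 × 337) / (223 × 133) = 21905/29659 ≈ 0.74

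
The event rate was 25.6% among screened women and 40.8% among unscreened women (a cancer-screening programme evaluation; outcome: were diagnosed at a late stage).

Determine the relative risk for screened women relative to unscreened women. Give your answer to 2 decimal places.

RR = 0.2560 / 0.4080 = 0.63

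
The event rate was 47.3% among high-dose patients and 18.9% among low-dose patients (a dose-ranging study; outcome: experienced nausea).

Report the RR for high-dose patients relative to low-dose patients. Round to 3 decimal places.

RR = 0.4730 / 0.1890 = 2.503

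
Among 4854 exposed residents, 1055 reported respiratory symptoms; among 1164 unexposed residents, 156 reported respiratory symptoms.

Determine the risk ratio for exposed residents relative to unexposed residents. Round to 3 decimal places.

risk, exposed residents = 1055/4854 = 0.2173
risk, unexposed residents = 156/1164 = 0.1340
RR = 0.2173 / 0.1340 = 1.622

RR = 1.622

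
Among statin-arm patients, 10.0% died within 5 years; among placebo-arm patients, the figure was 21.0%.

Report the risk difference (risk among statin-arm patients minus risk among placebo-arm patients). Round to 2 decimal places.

risk difference = 0.1000 − 0.2100 = -0.11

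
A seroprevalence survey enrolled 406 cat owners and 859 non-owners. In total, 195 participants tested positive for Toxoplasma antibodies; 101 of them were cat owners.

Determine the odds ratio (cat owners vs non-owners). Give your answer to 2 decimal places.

OR = 2.69

cat owners without the outcome: 406 − 101 = 305
non-owners with the outcome: 195 − 101 = 94
non-owners without the outcome: 859 − 94 = 765
OR = (101 × 765) / (305 × 94) = 77265/28670 ≈ 2.69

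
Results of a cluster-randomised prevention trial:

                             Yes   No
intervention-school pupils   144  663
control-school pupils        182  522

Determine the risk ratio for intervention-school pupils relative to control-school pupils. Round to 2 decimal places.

risk, intervention-school pupils = 144/807 = 0.1784
risk, control-school pupils = 182/704 = 0.2585
RR = 0.1784 / 0.2585 = 0.69

RR: 0.69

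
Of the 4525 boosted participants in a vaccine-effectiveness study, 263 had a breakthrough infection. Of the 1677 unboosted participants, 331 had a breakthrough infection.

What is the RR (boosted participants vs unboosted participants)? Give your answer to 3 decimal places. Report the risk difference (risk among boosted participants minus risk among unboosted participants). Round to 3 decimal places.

RR = 0.294; RD = -0.139

risk, boosted participants = 263/4525 = 0.0581
risk, unboosted participants = 331/1677 = 0.1974
RR = 0.0581 / 0.1974 = 0.294
risk difference = 0.0581 − 0.1974 = -0.139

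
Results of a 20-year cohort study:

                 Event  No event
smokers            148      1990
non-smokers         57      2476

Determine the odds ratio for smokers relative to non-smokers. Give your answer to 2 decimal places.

odds, smokers = 148/1990 = 0.07437
odds, non-smokers = 57/2476 = 0.02302
OR = 0.07437 / 0.02302 = 3.23

OR ≈ 3.23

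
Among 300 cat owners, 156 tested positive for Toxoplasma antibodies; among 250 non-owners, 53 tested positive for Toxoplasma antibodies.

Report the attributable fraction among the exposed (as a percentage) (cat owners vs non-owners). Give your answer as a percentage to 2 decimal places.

AR%: 59.23%

risk, cat owners = 156/300 = 0.5200
risk, non-owners = 53/250 = 0.2120
AR% = (0.5200 − 0.2120) / 0.5200 = 0.5923 → 59.23%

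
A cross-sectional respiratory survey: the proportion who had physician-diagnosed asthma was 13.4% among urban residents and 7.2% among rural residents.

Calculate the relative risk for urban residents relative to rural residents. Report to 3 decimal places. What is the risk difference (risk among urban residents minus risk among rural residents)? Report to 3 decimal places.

RR = 1.861; RD = 0.062

RR = 0.1340 / 0.0720 = 1.861
risk difference = 0.1340 − 0.0720 = 0.062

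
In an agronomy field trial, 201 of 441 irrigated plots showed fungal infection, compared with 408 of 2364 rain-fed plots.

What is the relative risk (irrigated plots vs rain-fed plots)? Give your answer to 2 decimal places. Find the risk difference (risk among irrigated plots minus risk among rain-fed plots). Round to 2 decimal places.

risk, irrigated plots = 201/441 = 0.4558
risk, rain-fed plots = 408/2364 = 0.1726
RR = 0.4558 / 0.1726 = 2.64
risk difference = 0.4558 − 0.1726 = 0.28

RR = 2.64; RD = 0.28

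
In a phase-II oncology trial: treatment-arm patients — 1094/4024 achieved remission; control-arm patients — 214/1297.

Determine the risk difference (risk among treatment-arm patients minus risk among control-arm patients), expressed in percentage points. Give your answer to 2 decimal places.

risk, treatment-arm patients = 1094/4024 = 0.2719
risk, control-arm patients = 214/1297 = 0.1650
risk difference = 0.2719 − 0.1650 = 0.1069 → 10.69 percentage points

RD = 10.69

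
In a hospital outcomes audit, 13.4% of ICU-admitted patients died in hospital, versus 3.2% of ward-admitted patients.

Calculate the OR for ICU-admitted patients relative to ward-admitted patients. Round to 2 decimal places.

OR = 4.68

odds, ICU-admitted patients = 0.13400/0.86600 = 0.15473
odds, ward-admitted patients = 0.03200/0.96800 = 0.03306
OR = 0.15473 / 0.03306 = 4.68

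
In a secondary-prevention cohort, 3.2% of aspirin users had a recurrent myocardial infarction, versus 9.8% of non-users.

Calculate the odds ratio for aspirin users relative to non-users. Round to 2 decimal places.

0.30

odds, aspirin users = 0.03200/0.96800 = 0.03306
odds, non-users = 0.09800/0.90200 = 0.10865
OR = 0.03306 / 0.10865 = 0.30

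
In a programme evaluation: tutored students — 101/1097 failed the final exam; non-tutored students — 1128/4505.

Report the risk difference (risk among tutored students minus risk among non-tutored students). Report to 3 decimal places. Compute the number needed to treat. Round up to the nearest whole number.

RD = -0.158; NNT = 7

risk, tutored students = 101/1097 = 0.0921
risk, non-tutored students = 1128/4505 = 0.2504
risk difference = 0.0921 − 0.2504 = -0.158
absolute risk difference = 0.158319
1 / 0.158319 = 6.316 → round up → 7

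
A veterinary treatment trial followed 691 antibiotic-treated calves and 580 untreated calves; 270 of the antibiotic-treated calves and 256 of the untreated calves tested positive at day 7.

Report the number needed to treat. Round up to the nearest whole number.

risk, antibiotic-treated calves = 270/691 = 0.390738
risk, untreated calves = 256/580 = 0.441379
absolute risk difference = 0.050641
1 / 0.050641 = 19.747 → round up → 20

NNT: 20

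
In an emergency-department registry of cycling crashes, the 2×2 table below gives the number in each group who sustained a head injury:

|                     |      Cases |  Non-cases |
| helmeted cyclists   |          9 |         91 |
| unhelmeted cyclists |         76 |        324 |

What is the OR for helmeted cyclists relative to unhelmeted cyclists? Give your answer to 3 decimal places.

OR = (9 × 324) / (91 × 76) = 2916/6916 ≈ 0.422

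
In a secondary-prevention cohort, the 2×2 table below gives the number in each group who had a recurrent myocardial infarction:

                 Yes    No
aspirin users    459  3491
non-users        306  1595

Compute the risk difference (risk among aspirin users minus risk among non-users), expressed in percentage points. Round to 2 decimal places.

risk, aspirin users = 459/3950 = 0.1162
risk, non-users = 306/1901 = 0.1610
risk difference = 0.1162 − 0.1610 = -0.0448 → -4.48 percentage points

-4.48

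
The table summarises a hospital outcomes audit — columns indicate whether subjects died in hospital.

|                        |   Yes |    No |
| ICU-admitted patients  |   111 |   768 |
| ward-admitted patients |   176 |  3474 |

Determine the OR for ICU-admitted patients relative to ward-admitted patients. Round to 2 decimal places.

OR = (111 × 3474) / (768 × 176) = 385614/135168 ≈ 2.85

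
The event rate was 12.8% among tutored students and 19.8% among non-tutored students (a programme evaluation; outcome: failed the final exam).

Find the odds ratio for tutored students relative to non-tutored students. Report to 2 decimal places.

odds, tutored students = 0.1280/0.8720 = 0.1468
odds, non-tutored students = 0.1980/0.8020 = 0.2469
OR = 0.1468 / 0.2469 = 0.59

OR ≈ 0.59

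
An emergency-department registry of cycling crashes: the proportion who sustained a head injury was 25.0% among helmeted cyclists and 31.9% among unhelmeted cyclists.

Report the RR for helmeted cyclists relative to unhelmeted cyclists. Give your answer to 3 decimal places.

RR = 0.2500 / 0.3190 = 0.784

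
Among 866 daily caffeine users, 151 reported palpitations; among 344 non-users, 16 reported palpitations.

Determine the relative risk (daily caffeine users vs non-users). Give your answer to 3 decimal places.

risk, daily caffeine users = 151/866 = 0.17436
risk, non-users = 16/344 = 0.04651
RR = 0.17436 / 0.04651 = 3.749

RR: 3.749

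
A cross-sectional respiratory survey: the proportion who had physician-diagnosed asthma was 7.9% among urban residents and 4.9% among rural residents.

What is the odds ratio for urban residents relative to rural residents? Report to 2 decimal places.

odds, urban residents = 0.07900/0.92100 = 0.08578
odds, rural residents = 0.04900/0.95100 = 0.05152
OR = 0.08578 / 0.05152 = 1.66

1.66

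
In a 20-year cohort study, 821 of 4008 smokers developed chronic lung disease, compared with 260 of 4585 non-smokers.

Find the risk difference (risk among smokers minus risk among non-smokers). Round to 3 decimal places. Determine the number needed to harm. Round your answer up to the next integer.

risk, smokers = 821/4008 = 0.2048
risk, non-smokers = 260/4585 = 0.0567
risk difference = 0.2048 − 0.0567 = 0.148
absolute risk difference = 0.148134
1 / 0.148134 = 6.751 → round up → 7

RD = 0.148; NNH = 7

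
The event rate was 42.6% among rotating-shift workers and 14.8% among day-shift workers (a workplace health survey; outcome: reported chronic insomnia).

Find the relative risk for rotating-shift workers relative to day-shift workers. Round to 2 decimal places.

RR = 0.4260 / 0.1480 = 2.88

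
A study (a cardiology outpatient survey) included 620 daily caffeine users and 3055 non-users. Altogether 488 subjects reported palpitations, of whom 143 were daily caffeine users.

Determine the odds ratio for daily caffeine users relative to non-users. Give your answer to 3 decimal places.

2.355

daily caffeine users without the outcome: 620 − 143 = 477
non-users with the outcome: 488 − 143 = 345
non-users without the outcome: 3055 − 345 = 2710
OR = (143 × 2710) / (477 × 345) = 387530/164565 ≈ 2.355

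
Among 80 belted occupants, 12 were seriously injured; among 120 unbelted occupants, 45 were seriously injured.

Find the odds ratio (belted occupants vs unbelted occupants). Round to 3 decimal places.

0.294

odds, belted occupants = 12/68 = 0.1765
odds, unbelted occupants = 45/75 = 0.6000
OR = 0.1765 / 0.6000 = 0.294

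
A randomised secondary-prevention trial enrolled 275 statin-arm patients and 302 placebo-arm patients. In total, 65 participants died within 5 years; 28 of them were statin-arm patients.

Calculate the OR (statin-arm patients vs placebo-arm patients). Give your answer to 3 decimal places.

OR = 0.812

statin-arm patients without the outcome: 275 − 28 = 247
placebo-arm patients with the outcome: 65 − 28 = 37
placebo-arm patients without the outcome: 302 − 37 = 265
OR = (28 × 265) / (247 × 37) = 7420/9139 ≈ 0.812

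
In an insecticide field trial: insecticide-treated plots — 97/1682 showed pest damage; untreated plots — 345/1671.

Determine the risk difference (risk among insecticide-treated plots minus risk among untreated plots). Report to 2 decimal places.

RD ≈ -0.15

risk, insecticide-treated plots = 97/1682 = 0.0577
risk, untreated plots = 345/1671 = 0.2065
risk difference = 0.0577 − 0.2065 = -0.15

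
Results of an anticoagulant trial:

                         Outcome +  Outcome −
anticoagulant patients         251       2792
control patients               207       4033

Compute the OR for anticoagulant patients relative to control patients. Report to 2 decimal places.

OR = (251 × 4033) / (2792 × 207) = 1012283/577944 ≈ 1.75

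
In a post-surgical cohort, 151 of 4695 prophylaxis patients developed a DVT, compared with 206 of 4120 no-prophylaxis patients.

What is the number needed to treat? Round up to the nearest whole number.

NNT ≈ 57

risk, prophylaxis patients = 151/4695 = 0.032162
risk, no-prophylaxis patients = 206/4120 = 0.050000
absolute risk difference = 0.017838
1 / 0.017838 = 56.060 → round up → 57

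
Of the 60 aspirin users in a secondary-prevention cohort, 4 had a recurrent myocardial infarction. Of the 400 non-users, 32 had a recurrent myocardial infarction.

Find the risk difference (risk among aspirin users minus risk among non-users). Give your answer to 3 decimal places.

risk, aspirin users = 4/60 = 0.0667
risk, non-users = 32/400 = 0.0800
risk difference = 0.0667 − 0.0800 = -0.013

-0.013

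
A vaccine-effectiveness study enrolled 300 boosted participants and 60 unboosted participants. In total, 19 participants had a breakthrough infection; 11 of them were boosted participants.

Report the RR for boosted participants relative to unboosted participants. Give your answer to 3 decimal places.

boosted participants without the outcome: 300 − 11 = 289
unboosted participants with the outcome: 19 − 11 = 8
unboosted participants without the outcome: 60 − 8 = 52
risk, boosted participants = 11/300 = 0.03667
risk, unboosted participants = 8/60 = 0.13333
RR = 0.03667 / 0.13333 = 0.275

RR: 0.275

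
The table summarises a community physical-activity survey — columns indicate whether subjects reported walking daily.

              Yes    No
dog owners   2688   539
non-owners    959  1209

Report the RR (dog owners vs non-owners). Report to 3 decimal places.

risk, dog owners = 2688/3227 = 0.8330
risk, non-owners = 959/2168 = 0.4423
RR = 0.8330 / 0.4423 = 1.883

RR: 1.883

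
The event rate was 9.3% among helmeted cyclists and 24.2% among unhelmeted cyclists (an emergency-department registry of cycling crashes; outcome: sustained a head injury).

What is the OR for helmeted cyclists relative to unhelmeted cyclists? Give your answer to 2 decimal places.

odds, helmeted cyclists = 0.0930/0.9070 = 0.1025
odds, unhelmeted cyclists = 0.2420/0.7580 = 0.3193
OR = 0.1025 / 0.3193 = 0.32

OR ≈ 0.32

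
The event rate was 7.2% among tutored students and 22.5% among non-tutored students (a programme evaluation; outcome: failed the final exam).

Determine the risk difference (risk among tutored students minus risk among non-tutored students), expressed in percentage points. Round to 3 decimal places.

-15.300

risk difference = 0.0720 − 0.2250 = -0.1530 → -15.300 percentage points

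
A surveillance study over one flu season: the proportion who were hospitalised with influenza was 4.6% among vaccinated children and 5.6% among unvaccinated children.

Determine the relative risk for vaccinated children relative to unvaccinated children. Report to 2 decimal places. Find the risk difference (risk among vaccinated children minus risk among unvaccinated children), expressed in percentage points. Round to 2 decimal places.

RR = 0.82; RD = -1.00

RR = 0.04600 / 0.05600 = 0.82
risk difference = 0.04600 − 0.05600 = -0.01000 → -1.00 percentage points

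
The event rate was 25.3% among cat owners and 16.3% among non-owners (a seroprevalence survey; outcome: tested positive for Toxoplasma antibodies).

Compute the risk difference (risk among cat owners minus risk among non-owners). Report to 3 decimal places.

risk difference = 0.2530 − 0.1630 = 0.090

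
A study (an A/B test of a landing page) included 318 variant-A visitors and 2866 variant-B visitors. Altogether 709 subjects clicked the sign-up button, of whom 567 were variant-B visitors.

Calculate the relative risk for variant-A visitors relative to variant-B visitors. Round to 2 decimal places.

variant-A visitors with the outcome: 709 − 567 = 142
variant-A visitors without the outcome: 318 − 142 = 176
variant-B visitors without the outcome: 2866 − 567 = 2299
risk, variant-A visitors = 142/318 = 0.4465
risk, variant-B visitors = 567/2866 = 0.1978
RR = 0.4465 / 0.1978 = 2.26

2.26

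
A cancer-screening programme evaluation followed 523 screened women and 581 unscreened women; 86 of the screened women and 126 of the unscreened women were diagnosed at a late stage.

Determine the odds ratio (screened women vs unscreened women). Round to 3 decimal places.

odds, screened women = 86/437 = 0.1968
odds, unscreened women = 126/455 = 0.2769
OR = 0.1968 / 0.2769 = 0.711

OR ≈ 0.711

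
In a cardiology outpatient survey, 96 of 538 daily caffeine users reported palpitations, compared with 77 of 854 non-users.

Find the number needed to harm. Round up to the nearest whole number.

NNH = 12

risk, daily caffeine users = 96/538 = 0.178439
risk, non-users = 77/854 = 0.090164
absolute risk difference = 0.088275
1 / 0.088275 = 11.328 → round up → 12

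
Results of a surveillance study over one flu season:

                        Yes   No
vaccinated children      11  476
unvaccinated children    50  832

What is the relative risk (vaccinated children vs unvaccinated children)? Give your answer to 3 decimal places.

RR = 0.398

risk, vaccinated children = 11/487 = 0.02259
risk, unvaccinated children = 50/882 = 0.05669
RR = 0.02259 / 0.05669 = 0.398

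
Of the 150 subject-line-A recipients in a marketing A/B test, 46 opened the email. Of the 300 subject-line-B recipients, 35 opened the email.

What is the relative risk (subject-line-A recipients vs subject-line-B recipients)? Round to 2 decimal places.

2.63

risk, subject-line-A recipients = 46/150 = 0.3067
risk, subject-line-B recipients = 35/300 = 0.1167
RR = 0.3067 / 0.1167 = 2.63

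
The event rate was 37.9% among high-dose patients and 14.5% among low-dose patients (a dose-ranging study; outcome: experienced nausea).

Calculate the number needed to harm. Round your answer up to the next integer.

5

absolute risk difference = 0.234000
1 / 0.234000 = 4.274 → round up → 5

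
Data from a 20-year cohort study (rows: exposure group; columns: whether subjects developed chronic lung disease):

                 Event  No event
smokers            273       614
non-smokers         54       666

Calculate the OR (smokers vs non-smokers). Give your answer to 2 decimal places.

5.48

odds, smokers = 273/614 = 0.4446
odds, non-smokers = 54/666 = 0.0811
OR = 0.4446 / 0.0811 = 5.48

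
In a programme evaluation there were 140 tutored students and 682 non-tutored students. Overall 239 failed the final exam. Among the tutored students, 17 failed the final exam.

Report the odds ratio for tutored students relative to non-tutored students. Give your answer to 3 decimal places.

0.286

tutored students without the outcome: 140 − 17 = 123
non-tutored students with the outcome: 239 − 17 = 222
non-tutored students without the outcome: 682 − 222 = 460
odds, tutored students = 17/123 = 0.1382
odds, non-tutored students = 222/460 = 0.4826
OR = 0.1382 / 0.4826 = 0.286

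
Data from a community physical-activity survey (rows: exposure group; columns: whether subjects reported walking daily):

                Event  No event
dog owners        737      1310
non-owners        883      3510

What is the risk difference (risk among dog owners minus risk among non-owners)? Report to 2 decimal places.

risk, dog owners = 737/2047 = 0.3600
risk, non-owners = 883/4393 = 0.2010
risk difference = 0.3600 − 0.2010 = 0.16

0.16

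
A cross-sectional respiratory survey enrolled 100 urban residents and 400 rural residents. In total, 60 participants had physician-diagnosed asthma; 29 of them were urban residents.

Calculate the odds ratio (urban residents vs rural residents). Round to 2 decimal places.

urban residents without the outcome: 100 − 29 = 71
rural residents with the outcome: 60 − 29 = 31
rural residents without the outcome: 400 − 31 = 369
OR = (29 × 369) / (71 × 31) = 10701/2201 ≈ 4.86

OR: 4.86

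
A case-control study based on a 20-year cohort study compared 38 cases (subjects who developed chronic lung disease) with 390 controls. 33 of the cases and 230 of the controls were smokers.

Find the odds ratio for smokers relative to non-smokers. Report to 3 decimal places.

4.591

odds, smokers = 33/230 = 0.14348
odds, non-smokers = 5/160 = 0.03125
OR = 0.14348 / 0.03125 = 4.591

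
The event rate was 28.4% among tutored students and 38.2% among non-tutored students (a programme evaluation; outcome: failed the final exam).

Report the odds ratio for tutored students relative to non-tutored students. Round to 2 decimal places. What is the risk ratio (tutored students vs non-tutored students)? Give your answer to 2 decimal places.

odds, tutored students = 0.2840/0.7160 = 0.3966
odds, non-tutored students = 0.3820/0.6180 = 0.6181
OR = 0.3966 / 0.6181 = 0.64
RR = 0.2840 / 0.3820 = 0.74

OR = 0.64; RR = 0.74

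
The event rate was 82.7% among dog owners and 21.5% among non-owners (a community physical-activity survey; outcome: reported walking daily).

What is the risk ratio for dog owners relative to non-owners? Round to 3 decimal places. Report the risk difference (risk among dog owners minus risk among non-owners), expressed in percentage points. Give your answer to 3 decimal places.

RR = 0.8270 / 0.2150 = 3.847
risk difference = 0.8270 − 0.2150 = 0.6120 → 61.200 percentage points

RR = 3.847; RD = 61.200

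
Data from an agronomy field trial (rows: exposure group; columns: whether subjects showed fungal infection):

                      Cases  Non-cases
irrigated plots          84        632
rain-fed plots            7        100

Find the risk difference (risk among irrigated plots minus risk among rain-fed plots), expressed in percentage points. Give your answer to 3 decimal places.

risk, irrigated plots = 84/716 = 0.1173
risk, rain-fed plots = 7/107 = 0.0654
risk difference = 0.1173 − 0.0654 = 0.0519 → 5.190 percentage points

5.190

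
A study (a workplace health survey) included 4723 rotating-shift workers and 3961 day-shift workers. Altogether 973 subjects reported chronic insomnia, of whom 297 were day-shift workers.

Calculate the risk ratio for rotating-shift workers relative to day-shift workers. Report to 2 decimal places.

rotating-shift workers with the outcome: 973 − 297 = 676
rotating-shift workers without the outcome: 4723 − 676 = 4047
day-shift workers without the outcome: 3961 − 297 = 3664
risk, rotating-shift workers = 676/4723 = 0.1431
risk, day-shift workers = 297/3961 = 0.0750
RR = 0.1431 / 0.0750 = 1.91

RR = 1.91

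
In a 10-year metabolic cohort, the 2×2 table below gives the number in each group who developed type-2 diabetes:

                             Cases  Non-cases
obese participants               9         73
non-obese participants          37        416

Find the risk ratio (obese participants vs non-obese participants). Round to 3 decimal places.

risk, obese participants = 9/82 = 0.1098
risk, non-obese participants = 37/453 = 0.0817
RR = 0.1098 / 0.0817 = 1.344

RR = 1.344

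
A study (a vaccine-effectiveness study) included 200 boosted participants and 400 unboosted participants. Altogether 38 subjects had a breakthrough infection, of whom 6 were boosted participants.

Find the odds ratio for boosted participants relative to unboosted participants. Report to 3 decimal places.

0.356

boosted participants without the outcome: 200 − 6 = 194
unboosted participants with the outcome: 38 − 6 = 32
unboosted participants without the outcome: 400 − 32 = 368
OR = (6 × 368) / (194 × 32) = 2208/6208 ≈ 0.356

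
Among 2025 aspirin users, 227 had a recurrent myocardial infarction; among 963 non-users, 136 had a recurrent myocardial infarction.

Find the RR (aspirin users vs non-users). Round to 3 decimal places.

0.794

risk, aspirin users = 227/2025 = 0.1121
risk, non-users = 136/963 = 0.1412
RR = 0.1121 / 0.1412 = 0.794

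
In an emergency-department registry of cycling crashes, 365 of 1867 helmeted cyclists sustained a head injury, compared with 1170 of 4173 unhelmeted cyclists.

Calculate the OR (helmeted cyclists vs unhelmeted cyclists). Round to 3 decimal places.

OR = (365 × 3003) / (1502 × 1170) = 1096095/1757340 ≈ 0.624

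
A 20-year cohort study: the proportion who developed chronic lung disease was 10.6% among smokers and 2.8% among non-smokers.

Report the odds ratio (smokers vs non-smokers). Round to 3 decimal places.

OR: 4.116

odds, smokers = 0.10600/0.89400 = 0.11857
odds, non-smokers = 0.02800/0.97200 = 0.02881
OR = 0.11857 / 0.02881 = 4.116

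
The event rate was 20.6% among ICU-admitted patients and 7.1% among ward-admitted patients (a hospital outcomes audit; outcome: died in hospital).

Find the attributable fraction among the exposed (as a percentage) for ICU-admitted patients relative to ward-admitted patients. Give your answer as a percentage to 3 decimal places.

AR% = (0.2060 − 0.0710) / 0.2060 = 0.6553 → 65.534%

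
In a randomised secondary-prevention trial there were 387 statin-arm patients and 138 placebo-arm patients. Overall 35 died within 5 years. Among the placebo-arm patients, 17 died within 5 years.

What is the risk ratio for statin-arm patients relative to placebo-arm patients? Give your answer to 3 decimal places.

RR: 0.378

statin-arm patients with the outcome: 35 − 17 = 18
statin-arm patients without the outcome: 387 − 18 = 369
placebo-arm patients without the outcome: 138 − 17 = 121
risk, statin-arm patients = 18/387 = 0.04651
risk, placebo-arm patients = 17/138 = 0.12319
RR = 0.04651 / 0.12319 = 0.378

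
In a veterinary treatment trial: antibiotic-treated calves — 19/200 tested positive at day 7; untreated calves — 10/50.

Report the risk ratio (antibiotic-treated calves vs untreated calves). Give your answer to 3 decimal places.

risk, antibiotic-treated calves = 19/200 = 0.0950
risk, untreated calves = 10/50 = 0.2000
RR = 0.0950 / 0.2000 = 0.475

0.475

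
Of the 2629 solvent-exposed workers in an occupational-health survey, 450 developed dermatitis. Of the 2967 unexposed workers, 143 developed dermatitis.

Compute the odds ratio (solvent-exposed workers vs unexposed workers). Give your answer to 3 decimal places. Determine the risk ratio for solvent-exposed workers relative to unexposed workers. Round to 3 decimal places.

odds, solvent-exposed workers = 450/2179 = 0.20652
odds, unexposed workers = 143/2824 = 0.05064
OR = 0.20652 / 0.05064 = 4.078
risk, solvent-exposed workers = 450/2629 = 0.17117
risk, unexposed workers = 143/2967 = 0.04820
RR = 0.17117 / 0.04820 = 3.551

OR = 4.078; RR = 3.551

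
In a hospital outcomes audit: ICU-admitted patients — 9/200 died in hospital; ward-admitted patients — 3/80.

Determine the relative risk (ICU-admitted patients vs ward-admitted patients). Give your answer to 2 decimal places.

1.20

risk, ICU-admitted patients = 9/200 = 0.04500
risk, ward-admitted patients = 3/80 = 0.03750
RR = 0.04500 / 0.03750 = 1.20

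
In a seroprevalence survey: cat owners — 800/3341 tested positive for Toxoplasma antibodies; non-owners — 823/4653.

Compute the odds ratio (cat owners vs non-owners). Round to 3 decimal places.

odds, cat owners = 800/2541 = 0.3148
odds, non-owners = 823/3830 = 0.2149
OR = 0.3148 / 0.2149 = 1.465

1.465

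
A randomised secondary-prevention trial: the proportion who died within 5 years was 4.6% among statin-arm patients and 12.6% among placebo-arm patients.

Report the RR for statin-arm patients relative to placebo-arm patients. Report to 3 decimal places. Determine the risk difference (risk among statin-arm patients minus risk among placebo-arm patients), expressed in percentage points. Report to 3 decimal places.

RR = 0.04600 / 0.12600 = 0.365
risk difference = 0.04600 − 0.12600 = -0.08000 → -8.000 percentage points

RR = 0.365; RD = -8.000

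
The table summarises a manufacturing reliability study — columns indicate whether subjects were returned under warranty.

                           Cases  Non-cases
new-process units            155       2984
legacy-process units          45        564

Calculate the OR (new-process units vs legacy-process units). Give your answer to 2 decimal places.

odds, new-process units = 155/2984 = 0.05194
odds, legacy-process units = 45/564 = 0.07979
OR = 0.05194 / 0.07979 = 0.65

OR: 0.65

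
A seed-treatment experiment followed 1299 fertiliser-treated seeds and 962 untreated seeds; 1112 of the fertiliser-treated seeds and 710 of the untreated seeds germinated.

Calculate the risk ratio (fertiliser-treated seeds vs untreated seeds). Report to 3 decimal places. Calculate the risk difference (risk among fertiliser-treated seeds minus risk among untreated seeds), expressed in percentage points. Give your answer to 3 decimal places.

RR = 1.160; RD = 11.800

risk, fertiliser-treated seeds = 1112/1299 = 0.8560
risk, untreated seeds = 710/962 = 0.7380
RR = 0.8560 / 0.7380 = 1.160
risk difference = 0.8560 − 0.7380 = 0.1180 → 11.800 percentage points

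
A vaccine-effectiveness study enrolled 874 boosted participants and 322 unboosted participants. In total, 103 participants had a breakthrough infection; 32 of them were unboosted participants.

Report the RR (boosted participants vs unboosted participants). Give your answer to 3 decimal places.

boosted participants with the outcome: 103 − 32 = 71
boosted participants without the outcome: 874 − 71 = 803
unboosted participants without the outcome: 322 − 32 = 290
risk, boosted participants = 71/874 = 0.0812
risk, unboosted participants = 32/322 = 0.0994
RR = 0.0812 / 0.0994 = 0.817

0.817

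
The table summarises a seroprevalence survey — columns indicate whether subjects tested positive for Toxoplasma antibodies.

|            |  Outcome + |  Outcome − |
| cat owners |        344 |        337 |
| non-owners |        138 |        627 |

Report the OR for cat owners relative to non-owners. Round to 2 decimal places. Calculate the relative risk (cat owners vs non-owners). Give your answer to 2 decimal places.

OR = 4.64; RR = 2.80

OR = (344 × 627) / (337 × 138) = 215688/46506 ≈ 4.64
risk, cat owners = 344/681 = 0.5051
risk, non-owners = 138/765 = 0.1804
RR = 0.5051 / 0.1804 = 2.80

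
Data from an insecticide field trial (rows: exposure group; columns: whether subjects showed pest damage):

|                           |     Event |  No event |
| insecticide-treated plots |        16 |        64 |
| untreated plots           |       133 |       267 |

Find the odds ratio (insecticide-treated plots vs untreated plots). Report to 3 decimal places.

OR = (16 × 267) / (64 × 133) = 4272/8512 ≈ 0.502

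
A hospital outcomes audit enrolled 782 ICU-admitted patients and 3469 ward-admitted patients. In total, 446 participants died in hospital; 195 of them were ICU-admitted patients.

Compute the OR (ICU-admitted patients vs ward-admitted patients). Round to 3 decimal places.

ICU-admitted patients without the outcome: 782 − 195 = 587
ward-admitted patients with the outcome: 446 − 195 = 251
ward-admitted patients without the outcome: 3469 − 251 = 3218
odds, ICU-admitted patients = 195/587 = 0.3322
odds, ward-admitted patients = 251/3218 = 0.0780
OR = 0.3322 / 0.0780 = 4.259

OR ≈ 4.259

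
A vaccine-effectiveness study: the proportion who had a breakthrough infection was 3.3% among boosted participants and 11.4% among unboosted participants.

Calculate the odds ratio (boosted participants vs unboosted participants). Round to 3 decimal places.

OR ≈ 0.265

odds, boosted participants = 0.03300/0.96700 = 0.03413
odds, unboosted participants = 0.11400/0.88600 = 0.12867
OR = 0.03413 / 0.12867 = 0.265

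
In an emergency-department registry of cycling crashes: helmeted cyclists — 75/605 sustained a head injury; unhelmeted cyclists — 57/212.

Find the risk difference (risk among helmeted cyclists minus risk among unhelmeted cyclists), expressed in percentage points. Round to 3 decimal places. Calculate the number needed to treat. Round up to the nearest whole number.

risk, helmeted cyclists = 75/605 = 0.1240
risk, unhelmeted cyclists = 57/212 = 0.2689
risk difference = 0.1240 − 0.2689 = -0.1449 → -14.490 percentage points
absolute risk difference = 0.144901
1 / 0.144901 = 6.901 → round up → 7

RD = -14.490; NNT = 7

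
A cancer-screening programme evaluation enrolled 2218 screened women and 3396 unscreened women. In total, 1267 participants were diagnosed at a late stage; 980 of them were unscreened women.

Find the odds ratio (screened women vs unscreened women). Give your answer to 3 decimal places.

OR = 0.366

screened women with the outcome: 1267 − 980 = 287
screened women without the outcome: 2218 − 287 = 1931
unscreened women without the outcome: 3396 − 980 = 2416
odds, screened women = 287/1931 = 0.1486
odds, unscreened women = 980/2416 = 0.4056
OR = 0.1486 / 0.4056 = 0.366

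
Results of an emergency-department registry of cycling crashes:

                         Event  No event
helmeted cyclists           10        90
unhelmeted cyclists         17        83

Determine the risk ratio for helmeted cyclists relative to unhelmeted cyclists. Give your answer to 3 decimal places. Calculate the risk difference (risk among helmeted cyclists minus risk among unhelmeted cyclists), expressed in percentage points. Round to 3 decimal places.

RR = 0.588; RD = -7.000

risk, helmeted cyclists = 10/100 = 0.1000
risk, unhelmeted cyclists = 17/100 = 0.1700
RR = 0.1000 / 0.1700 = 0.588
risk difference = 0.1000 − 0.1700 = -0.0700 → -7.000 percentage points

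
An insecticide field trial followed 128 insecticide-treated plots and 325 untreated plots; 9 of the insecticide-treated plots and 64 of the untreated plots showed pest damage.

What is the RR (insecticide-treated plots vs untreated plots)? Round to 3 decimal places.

risk, insecticide-treated plots = 9/128 = 0.0703
risk, untreated plots = 64/325 = 0.1969
RR = 0.0703 / 0.1969 = 0.357

RR ≈ 0.357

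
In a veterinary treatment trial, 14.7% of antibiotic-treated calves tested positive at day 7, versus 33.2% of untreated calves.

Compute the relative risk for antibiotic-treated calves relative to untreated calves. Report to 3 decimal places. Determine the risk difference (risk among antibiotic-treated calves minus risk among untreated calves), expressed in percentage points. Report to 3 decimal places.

RR = 0.443; RD = -18.500

RR = 0.1470 / 0.3320 = 0.443
risk difference = 0.1470 − 0.3320 = -0.1850 → -18.500 percentage points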